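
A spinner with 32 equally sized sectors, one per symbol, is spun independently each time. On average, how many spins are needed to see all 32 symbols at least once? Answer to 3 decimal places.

129.872

After k distinct symbols have appeared, the next spin gives a new one with probability (32-k)/32, so the expected wait for the (k+1)-th is 32/(32-k).
E[T] = 32/32 + 32/31 + 32/30 + ... + 32/2 + 32/1 = 32·H_{32}.
H_{32} = 4.0585, so E[T] = 129.8718.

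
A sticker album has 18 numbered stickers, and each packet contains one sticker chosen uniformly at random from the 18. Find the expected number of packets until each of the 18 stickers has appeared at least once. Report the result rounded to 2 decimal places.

The wait to go from k to k+1 distinct stickers is geometric with mean 18/(18-k).
E[T] = 18/18 + 18/17 + 18/16 + ... + 18/2 + 18/1 = 18·H_{18}.
H_{18} = 3.495, so E[T] = 62.912.

62.91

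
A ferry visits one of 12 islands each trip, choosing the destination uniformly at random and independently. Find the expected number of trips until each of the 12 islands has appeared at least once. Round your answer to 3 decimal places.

37.239

Split into phases: going from k distinct to k+1 distinct takes on average 12/(12-k) trips.
E[T] = 12/12 + 12/11 + 12/10 + ... + 12/2 + 12/1 = 12·H_{12}.
H_{12} = 3.1032, so E[T] = 37.2385.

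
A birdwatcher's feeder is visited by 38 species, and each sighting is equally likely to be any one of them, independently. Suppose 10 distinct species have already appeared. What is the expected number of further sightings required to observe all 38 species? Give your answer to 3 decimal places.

149.232

From k distinct to k+1 distinct takes on average 38/(38-k) sightings.
Sum over k = 10,...,37: E = 38/28 + 38/27 + 38/26 + ... + 38/2 + 38/1 = 149.2325.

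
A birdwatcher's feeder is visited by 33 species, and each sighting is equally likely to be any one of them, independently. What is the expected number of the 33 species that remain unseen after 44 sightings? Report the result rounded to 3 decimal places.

For each species, P(unseen after 44) = (32/33)^44 = 0.2582.
By linearity of expectation, E[unseen] = 33·(32/33)^44 = 8.5212.

8.521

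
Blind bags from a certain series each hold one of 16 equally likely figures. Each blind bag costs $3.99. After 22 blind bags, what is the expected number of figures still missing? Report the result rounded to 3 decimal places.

3.868

For each figure, P(unseen after 22) = (15/16)^22 = 0.2418.
By linearity of expectation, E[unseen] = 16·(15/16)^22 = 3.8680.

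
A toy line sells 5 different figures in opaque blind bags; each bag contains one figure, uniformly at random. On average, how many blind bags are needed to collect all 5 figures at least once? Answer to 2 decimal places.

Split into phases: going from k distinct to k+1 distinct takes on average 5/(5-k) blind bags.
E[T] = 5/5 + 5/4 + 5/3 + 5/2 + 5/1 = 5·H_{5}.
H_{5} = 2.283, so E[T] = 11.417.

11.42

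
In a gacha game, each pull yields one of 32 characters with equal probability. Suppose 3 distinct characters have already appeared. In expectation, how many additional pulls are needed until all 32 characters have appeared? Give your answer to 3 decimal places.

126.773

From k distinct to k+1 distinct takes on average 32/(32-k) pulls.
Sum over k = 3,...,31: E = 32/29 + 32/28 + 32/27 + ... + 32/2 + 32/1 = 126.7729.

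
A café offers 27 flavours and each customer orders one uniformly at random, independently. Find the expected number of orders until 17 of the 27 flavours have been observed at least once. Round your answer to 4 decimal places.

25.9872

Going from k to k+1 distinct takes a geometric number of orders with mean 27/(27-k).
Sum over k = 0,...,16: E = 27/27 + 27/26 + 27/25 + ... + 27/12 + 27/11 = 25.98719.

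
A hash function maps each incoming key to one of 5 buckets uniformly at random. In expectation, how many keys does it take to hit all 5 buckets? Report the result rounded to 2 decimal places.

After k distinct buckets have appeared, the next key gives a new one with probability (5-k)/5, so the expected wait for the (k+1)-th is 5/(5-k).
E[T] = 5/5 + 5/4 + 5/3 + 5/2 + 5/1 = 5·H_{5}.
H_{5} = 2.283, so E[T] = 11.417.

11.42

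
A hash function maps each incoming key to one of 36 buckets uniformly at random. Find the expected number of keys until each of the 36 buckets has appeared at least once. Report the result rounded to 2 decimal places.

Split into phases: going from k distinct to k+1 distinct takes on average 36/(36-k) keys.
E[T] = 36/36 + 36/35 + 36/34 + ... + 36/2 + 36/1 = 36·H_{36}.
H_{36} = 4.175, so E[T] = 150.284.

150.28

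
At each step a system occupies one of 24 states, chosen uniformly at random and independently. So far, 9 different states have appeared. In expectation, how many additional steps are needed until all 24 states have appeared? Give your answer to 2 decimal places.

The wait to go from k to k+1 distinct states is geometric with mean 24/(24-k).
Sum over k = 9,...,23: E = 24/15 + 24/14 + 24/13 + ... + 24/2 + 24/1 = 79.637.

79.64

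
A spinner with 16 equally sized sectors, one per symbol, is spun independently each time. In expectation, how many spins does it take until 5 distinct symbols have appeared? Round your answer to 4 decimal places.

5.7736

Going from k to k+1 distinct takes a geometric number of spins with mean 16/(16-k).
Sum over k = 0,...,4: E = 16/16 + 16/15 + 16/14 + 16/13 + 16/12 = 5.77363.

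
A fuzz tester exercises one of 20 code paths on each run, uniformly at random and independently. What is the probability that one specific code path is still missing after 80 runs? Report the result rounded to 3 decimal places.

Each run misses the fixed code path with probability (20-1)/20 = 19/20, independently.
P(still missing after 80) = (19/20)^80 = 0.0165.

0.017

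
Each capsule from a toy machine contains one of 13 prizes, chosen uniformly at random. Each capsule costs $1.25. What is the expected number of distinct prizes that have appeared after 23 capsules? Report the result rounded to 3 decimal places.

10.937

For each prize, P(seen in 23 capsules) = 1 - (12/13)^23 = 0.8413.
By linearity of expectation, E[distinct seen] = 13·(1 - (12/13)^23) = 10.9374.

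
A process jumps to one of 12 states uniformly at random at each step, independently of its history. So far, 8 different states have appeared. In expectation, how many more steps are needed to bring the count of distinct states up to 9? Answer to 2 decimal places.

3.00

With k distinct states already seen, the next new one takes an expected 12/(12-k) steps.
Only the k = 8 term is needed: E = 12/4 = 3.000.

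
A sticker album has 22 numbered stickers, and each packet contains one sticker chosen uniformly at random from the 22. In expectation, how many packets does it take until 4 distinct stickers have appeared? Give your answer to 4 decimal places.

With k distinct stickers already seen, the next new one arrives after an expected 22/(22-k) packets.
Sum over k = 0,...,3: E = 22/22 + 22/21 + 22/20 + 22/19 = 4.30551.

4.3055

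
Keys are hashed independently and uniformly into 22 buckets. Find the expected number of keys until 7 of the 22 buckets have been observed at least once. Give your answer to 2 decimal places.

With k distinct buckets already seen, the next new one arrives after an expected 22/(22-k) keys.
Sum over k = 0,...,6: E = 22/22 + 22/21 + 22/20 + ... + 22/17 + 22/16 = 8.197.

8.20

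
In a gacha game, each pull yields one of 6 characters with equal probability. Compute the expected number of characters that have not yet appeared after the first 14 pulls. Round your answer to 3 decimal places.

For each character, P(unseen after 14) = (5/6)^14 = 0.0779.
By linearity of expectation, E[unseen] = 6·(5/6)^14 = 0.4673.

0.467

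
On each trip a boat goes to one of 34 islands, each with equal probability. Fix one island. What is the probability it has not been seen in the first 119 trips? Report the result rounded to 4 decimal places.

Each trip misses the fixed island with probability (34-1)/34 = 33/34, independently.
P(still missing after 119) = (33/34)^119 = 0.02865.

0.0287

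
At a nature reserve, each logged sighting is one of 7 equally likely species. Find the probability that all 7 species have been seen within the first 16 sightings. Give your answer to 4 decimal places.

0.4977

Let A_i be the event that species i is missing after 16 sightings. By inclusion–exclusion on the A_i,
P(all seen) = Σ_{j=0}^{7} (-1)^j C(7,j)((7-j)/7)^16
= 1.00000 - 0.59422 + 0.09642 - 0.00452 + 0.00005 - 0.00000 + 0.00000 - 0.00000
= 0.49772.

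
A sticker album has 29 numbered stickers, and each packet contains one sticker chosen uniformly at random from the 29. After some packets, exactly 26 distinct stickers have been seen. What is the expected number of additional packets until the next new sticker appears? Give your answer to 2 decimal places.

The number of packets until the next new sticker is geometric with success probability 3/29, so its mean is 29/3.
E = 29/3 = 9.667.

9.67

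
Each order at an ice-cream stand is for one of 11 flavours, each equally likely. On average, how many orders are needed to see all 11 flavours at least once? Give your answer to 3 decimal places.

Split into phases: going from k distinct to k+1 distinct takes on average 11/(11-k) orders.
E[T] = 11/11 + 11/10 + 11/9 + ... + 11/2 + 11/1 = 11·H_{11}.
H_{11} = 3.0199, so E[T] = 33.2187.

33.219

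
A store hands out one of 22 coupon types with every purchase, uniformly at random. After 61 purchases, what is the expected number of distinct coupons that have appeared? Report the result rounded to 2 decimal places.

For each coupon, P(seen in 61 purchases) = 1 - (21/22)^61 = 0.941.
By linearity of expectation, E[distinct seen] = 22·(1 - (21/22)^61) = 20.712.

20.71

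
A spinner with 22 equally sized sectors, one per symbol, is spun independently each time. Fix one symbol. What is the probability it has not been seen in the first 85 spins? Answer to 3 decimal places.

Each spin misses the fixed symbol with probability (22-1)/22 = 21/22, independently.
P(still missing after 85) = (21/22)^85 = 0.0192.

0.019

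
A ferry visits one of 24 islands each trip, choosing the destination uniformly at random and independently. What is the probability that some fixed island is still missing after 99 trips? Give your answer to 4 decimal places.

0.0148

Each trip misses the fixed island with probability (24-1)/24 = 23/24, independently.
P(still missing after 99) = (23/24)^99 = 0.01480.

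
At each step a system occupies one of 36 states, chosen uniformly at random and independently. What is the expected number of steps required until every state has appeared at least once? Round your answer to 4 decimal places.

After k distinct states have appeared, the next step gives a new one with probability (36-k)/36, so the expected wait for the (k+1)-th is 36/(36-k).
E[T] = 36/36 + 36/35 + 36/34 + ... + 36/2 + 36/1 = 36·H_{36}.
H_{36} = 4.17456, so E[T] = 150.28413.

150.2841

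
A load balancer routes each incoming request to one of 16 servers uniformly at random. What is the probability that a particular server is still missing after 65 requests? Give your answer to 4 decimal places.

On each request the fixed server fails to appear with probability 15/16.
P(still missing after 65) = (15/16)^65 = 0.01507.

0.0151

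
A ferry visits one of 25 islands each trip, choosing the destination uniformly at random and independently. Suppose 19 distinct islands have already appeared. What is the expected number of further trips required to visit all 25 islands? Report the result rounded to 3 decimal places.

With k distinct islands already seen, the next new one takes an expected 25/(25-k) trips.
Sum over k = 19,...,24: E = 25/6 + 25/5 + 25/4 + 25/3 + 25/2 + 25/1 = 61.2500.

61.250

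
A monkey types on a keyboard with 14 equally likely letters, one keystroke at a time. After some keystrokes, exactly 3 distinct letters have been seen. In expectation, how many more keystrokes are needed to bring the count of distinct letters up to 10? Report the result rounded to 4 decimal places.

With k distinct letters already seen, the next new one takes an expected 14/(14-k) keystrokes.
Sum over k = 3,...,9: E = 14/11 + 14/10 + 14/9 + ... + 14/6 + 14/5 = 13.11162.

13.1116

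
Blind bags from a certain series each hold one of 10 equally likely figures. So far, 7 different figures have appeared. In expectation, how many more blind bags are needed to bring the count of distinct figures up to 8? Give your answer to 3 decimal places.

From k distinct to k+1 distinct takes on average 10/(10-k) blind bags.
Only the k = 7 term is needed: E = 10/3 = 3.3333.

3.333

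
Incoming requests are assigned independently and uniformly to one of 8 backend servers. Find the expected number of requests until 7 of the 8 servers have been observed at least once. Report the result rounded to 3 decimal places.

Going from k to k+1 distinct takes a geometric number of requests with mean 8/(8-k).
Sum over k = 0,...,6: E = 8/8 + 8/7 + 8/6 + ... + 8/3 + 8/2 = 13.7429.

13.743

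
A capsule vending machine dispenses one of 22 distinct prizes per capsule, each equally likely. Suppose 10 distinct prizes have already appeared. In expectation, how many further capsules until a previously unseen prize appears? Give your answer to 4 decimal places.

Each capsule yields a new prize with probability (22-10)/22 = 12/22, so the wait is geometric with mean 22/12.
E = 22/12 = 1.83333.

1.8333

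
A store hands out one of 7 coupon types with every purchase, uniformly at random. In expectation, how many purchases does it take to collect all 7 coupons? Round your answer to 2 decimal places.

Split into phases: going from k distinct to k+1 distinct takes on average 7/(7-k) purchases.
E[T] = 7/7 + 7/6 + 7/5 + ... + 7/2 + 7/1 = 7·H_{7}.
H_{7} = 2.593, so E[T] = 18.150.

18.15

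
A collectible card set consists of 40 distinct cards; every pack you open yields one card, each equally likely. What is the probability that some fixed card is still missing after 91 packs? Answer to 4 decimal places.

On each pack the fixed card fails to appear with probability 39/40.
P(still missing after 91) = (39/40)^91 = 0.09987.

0.0999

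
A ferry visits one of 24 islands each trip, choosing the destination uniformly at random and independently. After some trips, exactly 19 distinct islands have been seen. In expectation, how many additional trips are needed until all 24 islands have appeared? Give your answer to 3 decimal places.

From k distinct to k+1 distinct takes on average 24/(24-k) trips.
Sum over k = 19,...,23: E = 24/5 + 24/4 + 24/3 + 24/2 + 24/1 = 54.8000.

54.800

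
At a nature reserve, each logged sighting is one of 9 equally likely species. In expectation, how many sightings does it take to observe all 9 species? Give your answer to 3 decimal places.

25.461

Split into phases: going from k distinct to k+1 distinct takes on average 9/(9-k) sightings.
E[T] = 9/9 + 9/8 + 9/7 + ... + 9/2 + 9/1 = 9·H_{9}.
H_{9} = 2.8290, so E[T] = 25.4607.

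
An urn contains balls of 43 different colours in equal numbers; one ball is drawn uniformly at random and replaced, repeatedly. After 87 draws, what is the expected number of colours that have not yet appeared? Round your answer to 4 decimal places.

5.5514

For each colour, P(unseen after 87) = (42/43)^87 = 0.12910.
By linearity of expectation, E[unseen] = 43·(42/43)^87 = 5.55138.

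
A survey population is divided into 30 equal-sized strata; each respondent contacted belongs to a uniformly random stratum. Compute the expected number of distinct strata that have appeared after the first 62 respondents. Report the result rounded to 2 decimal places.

26.33

For each stratum, P(seen in 62 respondents) = 1 - (29/30)^62 = 0.878.
By linearity of expectation, E[distinct seen] = 30·(1 - (29/30)^62) = 26.333.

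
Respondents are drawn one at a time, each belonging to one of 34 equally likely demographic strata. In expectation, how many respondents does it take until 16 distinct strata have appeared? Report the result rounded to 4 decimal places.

Going from k to k+1 distinct takes a geometric number of respondents with mean 34/(34-k).
Sum over k = 0,...,15: E = 34/34 + 34/33 + 34/32 + ... + 34/20 + 34/19 = 21.18547.

21.1855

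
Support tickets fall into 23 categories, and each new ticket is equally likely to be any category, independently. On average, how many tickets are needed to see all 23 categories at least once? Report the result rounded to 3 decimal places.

85.889

The wait to go from k to k+1 distinct categories is geometric with mean 23/(23-k).
E[T] = 23/23 + 23/22 + 23/21 + ... + 23/2 + 23/1 = 23·H_{23}.
H_{23} = 3.7343, so E[T] = 85.8887.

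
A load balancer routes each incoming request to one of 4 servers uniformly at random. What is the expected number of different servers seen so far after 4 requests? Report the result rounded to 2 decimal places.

For each server, P(seen in 4 requests) = 1 - (3/4)^4 = 0.684.
By linearity of expectation, E[distinct seen] = 4·(1 - (3/4)^4) = 2.734.

2.73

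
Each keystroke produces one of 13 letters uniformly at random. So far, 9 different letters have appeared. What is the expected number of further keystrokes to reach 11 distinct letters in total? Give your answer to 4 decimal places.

7.5833

The wait to go from k to k+1 distinct letters is geometric with mean 13/(13-k).
Sum over k = 9,...,10: E = 13/4 + 13/3 = 7.58333.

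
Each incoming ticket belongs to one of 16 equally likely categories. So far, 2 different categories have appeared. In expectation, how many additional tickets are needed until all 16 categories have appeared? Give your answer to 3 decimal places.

52.025

The wait to go from k to k+1 distinct categories is geometric with mean 16/(16-k).
Sum over k = 2,...,15: E = 16/14 + 16/13 + 16/12 + ... + 16/2 + 16/1 = 52.0250.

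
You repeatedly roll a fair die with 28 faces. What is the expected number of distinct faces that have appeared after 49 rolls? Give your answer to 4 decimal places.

For each face, P(seen in 49 rolls) = 1 - (27/28)^49 = 0.83170.
By linearity of expectation, E[distinct seen] = 28·(1 - (27/28)^49) = 23.28763.

23.2876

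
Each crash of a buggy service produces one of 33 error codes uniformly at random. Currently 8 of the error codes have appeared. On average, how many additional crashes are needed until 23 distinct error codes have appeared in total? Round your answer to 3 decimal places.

With k distinct error codes already seen, the next new one takes an expected 33/(33-k) crashes.
Sum over k = 8,...,22: E = 33/25 + 33/24 + 33/23 + ... + 33/12 + 33/11 = 29.2707.

29.271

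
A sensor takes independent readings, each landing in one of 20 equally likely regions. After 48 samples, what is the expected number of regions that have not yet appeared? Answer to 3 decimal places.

For each region, P(unseen after 48) = (19/20)^48 = 0.0853.
By linearity of expectation, E[unseen] = 20·(19/20)^48 = 1.7052.

1.705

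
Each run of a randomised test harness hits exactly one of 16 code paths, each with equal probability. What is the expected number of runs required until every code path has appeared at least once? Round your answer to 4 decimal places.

54.0917

After k distinct code paths have appeared, the next run gives a new one with probability (16-k)/16, so the expected wait for the (k+1)-th is 16/(16-k).
E[T] = 16/16 + 16/15 + 16/14 + ... + 16/2 + 16/1 = 16·H_{16}.
H_{16} = 3.38073, so E[T] = 54.09166.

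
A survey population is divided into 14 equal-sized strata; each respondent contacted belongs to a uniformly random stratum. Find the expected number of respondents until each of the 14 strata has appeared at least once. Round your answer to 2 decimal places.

The wait to go from k to k+1 distinct strata is geometric with mean 14/(14-k).
E[T] = 14/14 + 14/13 + 14/12 + ... + 14/2 + 14/1 = 14·H_{14}.
H_{14} = 3.252, so E[T] = 45.522.

45.52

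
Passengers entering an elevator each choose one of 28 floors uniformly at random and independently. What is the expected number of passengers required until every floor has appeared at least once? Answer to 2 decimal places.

After k distinct floors have appeared, the next passenger gives a new one with probability (28-k)/28, so the expected wait for the (k+1)-th is 28/(28-k).
E[T] = 28/28 + 28/27 + 28/26 + ... + 28/2 + 28/1 = 28·H_{28}.
H_{28} = 3.927, so E[T] = 109.961.

109.96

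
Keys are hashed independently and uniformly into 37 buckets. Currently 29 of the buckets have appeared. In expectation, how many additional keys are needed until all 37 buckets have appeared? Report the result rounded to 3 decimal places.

The wait to go from k to k+1 distinct buckets is geometric with mean 37/(37-k).
Sum over k = 29,...,36: E = 37/8 + 37/7 + 37/6 + ... + 37/2 + 37/1 = 100.5607.

100.561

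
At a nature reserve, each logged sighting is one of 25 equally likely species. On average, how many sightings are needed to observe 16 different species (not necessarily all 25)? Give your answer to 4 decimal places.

With k distinct species already seen, the next new one arrives after an expected 25/(25-k) sightings.
Sum over k = 0,...,15: E = 25/25 + 25/24 + 25/23 + ... + 25/11 + 25/10 = 24.67475.

24.6747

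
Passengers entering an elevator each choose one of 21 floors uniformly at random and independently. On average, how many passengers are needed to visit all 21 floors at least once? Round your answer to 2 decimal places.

Split into phases: going from k distinct to k+1 distinct takes on average 21/(21-k) passengers.
E[T] = 21/21 + 21/20 + 21/19 + ... + 21/2 + 21/1 = 21·H_{21}.
H_{21} = 3.645, so E[T] = 76.553.

76.55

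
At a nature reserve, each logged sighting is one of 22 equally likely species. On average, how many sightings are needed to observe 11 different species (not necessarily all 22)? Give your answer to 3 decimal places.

14.761

Going from k to k+1 distinct takes a geometric number of sightings with mean 22/(22-k).
Sum over k = 0,...,10: E = 22/22 + 22/21 + 22/20 + ... + 22/13 + 22/12 = 14.7606.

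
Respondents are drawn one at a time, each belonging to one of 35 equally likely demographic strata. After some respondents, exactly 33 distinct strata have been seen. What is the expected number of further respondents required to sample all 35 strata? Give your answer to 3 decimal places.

52.500

From k distinct to k+1 distinct takes on average 35/(35-k) respondents.
Sum over k = 33,...,34: E = 35/2 + 35/1 = 52.5000.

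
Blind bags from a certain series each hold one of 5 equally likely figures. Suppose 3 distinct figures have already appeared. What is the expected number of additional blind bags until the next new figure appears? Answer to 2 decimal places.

The number of blind bags until the next new figure is geometric with success probability 2/5, so its mean is 5/2.
E = 5/2 = 2.500.

2.50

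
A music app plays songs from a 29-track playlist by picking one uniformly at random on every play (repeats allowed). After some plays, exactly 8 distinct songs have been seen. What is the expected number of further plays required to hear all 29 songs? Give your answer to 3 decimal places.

From k distinct to k+1 distinct takes on average 29/(29-k) plays.
Sum over k = 8,...,28: E = 29/21 + 29/20 + 29/19 + ... + 29/2 + 29/1 = 105.7154.

105.715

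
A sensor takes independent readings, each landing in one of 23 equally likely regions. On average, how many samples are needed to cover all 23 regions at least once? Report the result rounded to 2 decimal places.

After k distinct regions have appeared, the next sample gives a new one with probability (23-k)/23, so the expected wait for the (k+1)-th is 23/(23-k).
E[T] = 23/23 + 23/22 + 23/21 + ... + 23/2 + 23/1 = 23·H_{23}.
H_{23} = 3.734, so E[T] = 85.889.

85.89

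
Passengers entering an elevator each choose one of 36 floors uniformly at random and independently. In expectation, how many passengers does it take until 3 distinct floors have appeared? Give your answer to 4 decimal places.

Going from k to k+1 distinct takes a geometric number of passengers with mean 36/(36-k).
Sum over k = 0,...,2: E = 36/36 + 36/35 + 36/34 = 3.08739.

3.0874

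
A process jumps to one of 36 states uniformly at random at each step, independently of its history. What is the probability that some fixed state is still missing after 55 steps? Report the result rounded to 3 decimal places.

On each step the fixed state fails to appear with probability 35/36.
P(still missing after 55) = (35/36)^55 = 0.2124.

0.212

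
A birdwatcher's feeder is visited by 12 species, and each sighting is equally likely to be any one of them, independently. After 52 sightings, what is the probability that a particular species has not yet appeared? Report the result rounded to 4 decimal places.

0.0108

Each sighting misses the fixed species with probability (12-1)/12 = 11/12, independently.
P(still missing after 52) = (11/12)^52 = 0.01084.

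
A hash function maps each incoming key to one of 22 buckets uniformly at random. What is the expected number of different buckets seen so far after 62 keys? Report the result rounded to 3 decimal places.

20.770

For each bucket, P(seen in 62 keys) = 1 - (21/22)^62 = 0.9441.
By linearity of expectation, E[distinct seen] = 22·(1 - (21/22)^62) = 20.7703.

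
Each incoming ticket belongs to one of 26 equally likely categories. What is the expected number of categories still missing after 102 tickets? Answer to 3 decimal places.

0.476

For each category, P(unseen after 102) = (25/26)^102 = 0.0183.
By linearity of expectation, E[unseen] = 26·(25/26)^102 = 0.4760.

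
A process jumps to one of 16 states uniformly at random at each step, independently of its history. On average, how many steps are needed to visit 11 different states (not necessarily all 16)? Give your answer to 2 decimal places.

With k distinct states already seen, the next new one arrives after an expected 16/(16-k) steps.
Sum over k = 0,...,10: E = 16/16 + 16/15 + 16/14 + ... + 16/7 + 16/6 = 17.558.

17.56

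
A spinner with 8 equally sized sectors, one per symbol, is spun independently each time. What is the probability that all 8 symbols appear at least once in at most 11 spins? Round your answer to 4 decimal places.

By inclusion–exclusion over which symbols are missing,
P(all seen) = Σ_{j=0}^{8} (-1)^j C(8,j)((8-j)/8)^11
= 1.00000 - 1.84153 + 1.18258 - 0.31832 + 0.03418 - 0.00115 + 0.00001 - 0.00000 + 0.00000
= 0.05576.

0.0558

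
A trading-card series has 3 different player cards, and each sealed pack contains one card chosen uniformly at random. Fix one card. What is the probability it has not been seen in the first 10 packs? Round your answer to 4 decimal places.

0.0173

On each pack the fixed card fails to appear with probability 2/3.
P(still missing after 10) = (2/3)^10 = 0.01734.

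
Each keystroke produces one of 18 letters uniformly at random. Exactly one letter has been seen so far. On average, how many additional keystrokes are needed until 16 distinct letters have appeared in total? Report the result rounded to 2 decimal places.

34.91

From k distinct to k+1 distinct takes on average 18/(18-k) keystrokes.
Sum over k = 1,...,15: E = 18/17 + 18/16 + 18/15 + ... + 18/4 + 18/3 = 34.912.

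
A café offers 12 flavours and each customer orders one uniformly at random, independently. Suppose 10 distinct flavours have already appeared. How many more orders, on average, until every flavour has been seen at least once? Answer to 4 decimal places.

18.0000

From k distinct to k+1 distinct takes on average 12/(12-k) orders.
Sum over k = 10,...,11: E = 12/2 + 12/1 = 18.00000.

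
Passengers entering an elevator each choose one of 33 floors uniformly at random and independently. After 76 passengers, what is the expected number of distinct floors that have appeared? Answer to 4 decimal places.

For each floor, P(seen in 76 passengers) = 1 - (32/33)^76 = 0.90354.
By linearity of expectation, E[distinct seen] = 33·(1 - (32/33)^76) = 29.81688.

29.8169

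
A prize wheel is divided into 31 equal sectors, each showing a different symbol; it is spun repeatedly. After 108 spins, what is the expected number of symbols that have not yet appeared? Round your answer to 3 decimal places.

For each symbol, P(unseen after 108) = (30/31)^108 = 0.0290.
By linearity of expectation, E[unseen] = 31·(30/31)^108 = 0.8982.

0.898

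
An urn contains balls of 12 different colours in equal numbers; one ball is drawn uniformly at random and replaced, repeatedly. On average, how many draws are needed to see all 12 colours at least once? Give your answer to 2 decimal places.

37.24

Split into phases: going from k distinct to k+1 distinct takes on average 12/(12-k) draws.
E[T] = 12/12 + 12/11 + 12/10 + ... + 12/2 + 12/1 = 12·H_{12}.
H_{12} = 3.103, so E[T] = 37.239.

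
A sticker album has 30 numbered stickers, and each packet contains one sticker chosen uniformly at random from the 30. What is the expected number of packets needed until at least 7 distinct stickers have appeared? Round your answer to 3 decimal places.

7.821

With k distinct stickers already seen, the next new one arrives after an expected 30/(30-k) packets.
Sum over k = 0,...,6: E = 30/30 + 30/29 + 30/28 + ... + 30/25 + 30/24 = 7.8209.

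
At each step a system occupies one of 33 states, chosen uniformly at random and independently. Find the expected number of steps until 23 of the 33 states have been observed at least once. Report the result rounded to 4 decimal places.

With k distinct states already seen, the next new one arrives after an expected 33/(33-k) steps.
Sum over k = 0,...,22: E = 33/33 + 33/32 + 33/31 + ... + 33/12 + 33/11 = 38.27439.

38.2744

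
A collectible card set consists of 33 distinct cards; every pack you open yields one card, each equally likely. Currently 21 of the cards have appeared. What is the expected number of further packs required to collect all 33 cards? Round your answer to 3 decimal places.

102.406

From k distinct to k+1 distinct takes on average 33/(33-k) packs.
Sum over k = 21,...,32: E = 33/12 + 33/11 + 33/10 + ... + 33/2 + 33/1 = 102.4060.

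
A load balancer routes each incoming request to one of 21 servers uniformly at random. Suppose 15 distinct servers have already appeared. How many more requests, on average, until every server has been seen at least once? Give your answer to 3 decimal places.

51.450

From k distinct to k+1 distinct takes on average 21/(21-k) requests.
Sum over k = 15,...,20: E = 21/6 + 21/5 + 21/4 + 21/3 + 21/2 + 21/1 = 51.4500.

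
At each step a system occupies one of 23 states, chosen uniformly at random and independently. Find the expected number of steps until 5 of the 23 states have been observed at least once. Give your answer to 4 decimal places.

5.5012

With k distinct states already seen, the next new one arrives after an expected 23/(23-k) steps.
Sum over k = 0,...,4: E = 23/23 + 23/22 + 23/21 + 23/20 + 23/19 = 5.50122.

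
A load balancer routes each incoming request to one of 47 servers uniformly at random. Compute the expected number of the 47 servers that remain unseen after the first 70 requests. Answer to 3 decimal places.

10.430

For each server, P(unseen after 70) = (46/47)^70 = 0.2219.
By linearity of expectation, E[unseen] = 47·(46/47)^70 = 10.4303.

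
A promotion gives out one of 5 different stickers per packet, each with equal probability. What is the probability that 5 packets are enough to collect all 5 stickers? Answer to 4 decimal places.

0.0384

Let A_i be the event that sticker i is missing after 5 packets. By inclusion–exclusion on the A_i,
P(all seen) = Σ_{j=0}^{5} (-1)^j C(5,j)((5-j)/5)^5
= 1.00000 - 1.63840 + 0.77760 - 0.10240 + 0.00160 - 0.00000
= 0.03840.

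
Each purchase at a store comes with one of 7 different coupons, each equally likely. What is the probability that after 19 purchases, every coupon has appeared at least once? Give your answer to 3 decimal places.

0.660

Let A_i be the event that coupon i is missing after 19 purchases. By inclusion–exclusion on the A_i,
P(all seen) = Σ_{j=0}^{7} (-1)^j C(7,j)((7-j)/7)^19
= 1.0000 - 0.3742 + 0.0351 - 0.0008 + 0.0000 - 0.0000 + 0.0000 - 0.0000
= 0.6601.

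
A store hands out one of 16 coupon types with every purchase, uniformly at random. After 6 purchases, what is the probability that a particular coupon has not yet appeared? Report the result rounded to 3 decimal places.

0.679

Each purchase misses the fixed coupon with probability (16-1)/16 = 15/16, independently.
P(still missing after 6) = (15/16)^6 = 0.6789.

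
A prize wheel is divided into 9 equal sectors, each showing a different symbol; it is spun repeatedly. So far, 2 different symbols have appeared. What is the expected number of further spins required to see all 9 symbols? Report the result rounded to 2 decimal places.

From k distinct to k+1 distinct takes on average 9/(9-k) spins.
Sum over k = 2,...,8: E = 9/7 + 9/6 + 9/5 + ... + 9/2 + 9/1 = 23.336.

23.34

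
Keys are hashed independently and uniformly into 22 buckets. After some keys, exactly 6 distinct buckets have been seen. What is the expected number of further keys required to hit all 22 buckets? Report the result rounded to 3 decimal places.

From k distinct to k+1 distinct takes on average 22/(22-k) keys.
Sum over k = 6,...,21: E = 22/16 + 22/15 + 22/14 + ... + 22/2 + 22/1 = 74.3760.

74.376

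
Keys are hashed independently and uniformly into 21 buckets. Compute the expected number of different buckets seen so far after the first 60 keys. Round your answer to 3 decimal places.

For each bucket, P(seen in 60 keys) = 1 - (20/21)^60 = 0.9465.
By linearity of expectation, E[distinct seen] = 21·(1 - (20/21)^60) = 19.8758.

19.876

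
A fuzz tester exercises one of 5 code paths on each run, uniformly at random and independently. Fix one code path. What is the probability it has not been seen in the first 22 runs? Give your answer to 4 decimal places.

Each run misses the fixed code path with probability (5-1)/5 = 4/5, independently.
P(still missing after 22) = (4/5)^22 = 0.00738.

0.0074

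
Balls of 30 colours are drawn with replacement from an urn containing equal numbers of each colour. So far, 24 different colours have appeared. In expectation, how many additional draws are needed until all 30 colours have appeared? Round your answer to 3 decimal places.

With k distinct colours already seen, the next new one takes an expected 30/(30-k) draws.
Sum over k = 24,...,29: E = 30/6 + 30/5 + 30/4 + 30/3 + 30/2 + 30/1 = 73.5000.

73.500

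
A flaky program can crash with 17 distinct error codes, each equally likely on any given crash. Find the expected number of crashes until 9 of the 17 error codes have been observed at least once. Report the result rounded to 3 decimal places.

12.269

Going from k to k+1 distinct takes a geometric number of crashes with mean 17/(17-k).
Sum over k = 0,...,8: E = 17/17 + 17/16 + 17/15 + ... + 17/10 + 17/9 = 12.2688.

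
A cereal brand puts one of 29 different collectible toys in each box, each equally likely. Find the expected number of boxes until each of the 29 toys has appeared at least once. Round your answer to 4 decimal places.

114.8880

Split into phases: going from k distinct to k+1 distinct takes on average 29/(29-k) boxes.
E[T] = 29/29 + 29/28 + 29/27 + ... + 29/2 + 29/1 = 29·H_{29}.
H_{29} = 3.96165, so E[T] = 114.88796.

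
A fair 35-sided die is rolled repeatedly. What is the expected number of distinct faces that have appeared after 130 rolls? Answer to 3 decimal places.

For each face, P(seen in 130 rolls) = 1 - (34/35)^130 = 0.9769.
By linearity of expectation, E[distinct seen] = 35·(1 - (34/35)^130) = 34.1919.

34.192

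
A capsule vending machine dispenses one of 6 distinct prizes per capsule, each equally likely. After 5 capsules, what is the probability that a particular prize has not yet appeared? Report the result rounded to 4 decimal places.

Each capsule misses the fixed prize with probability (6-1)/6 = 5/6, independently.
P(still missing after 5) = (5/6)^5 = 0.40188.

0.4019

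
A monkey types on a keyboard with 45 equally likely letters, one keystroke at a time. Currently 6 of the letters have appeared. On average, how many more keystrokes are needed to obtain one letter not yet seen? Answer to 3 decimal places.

Each keystroke yields a new letter with probability (45-6)/45 = 39/45, so the wait is geometric with mean 45/39.
E = 45/39 = 1.1538.

1.154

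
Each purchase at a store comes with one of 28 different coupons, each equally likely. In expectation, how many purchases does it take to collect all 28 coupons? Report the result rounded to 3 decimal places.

109.961

After k distinct coupons have appeared, the next purchase gives a new one with probability (28-k)/28, so the expected wait for the (k+1)-th is 28/(28-k).
E[T] = 28/28 + 28/27 + 28/26 + ... + 28/2 + 28/1 = 28·H_{28}.
H_{28} = 3.9272, so E[T] = 109.9608.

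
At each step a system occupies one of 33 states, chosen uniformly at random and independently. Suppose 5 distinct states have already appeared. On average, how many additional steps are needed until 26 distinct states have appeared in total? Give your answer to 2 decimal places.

The wait to go from k to k+1 distinct states is geometric with mean 33/(33-k).
Sum over k = 5,...,25: E = 33/28 + 33/27 + 33/26 + ... + 33/9 + 33/8 = 44.032.

44.03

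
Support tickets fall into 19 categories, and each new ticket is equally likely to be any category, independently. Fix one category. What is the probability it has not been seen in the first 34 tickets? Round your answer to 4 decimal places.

0.1591

Each ticket misses the fixed category with probability (19-1)/19 = 18/19, independently.
P(still missing after 34) = (18/19)^34 = 0.15909.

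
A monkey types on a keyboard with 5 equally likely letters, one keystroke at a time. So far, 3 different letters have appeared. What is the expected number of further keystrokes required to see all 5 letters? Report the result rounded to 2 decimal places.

7.50

The wait to go from k to k+1 distinct letters is geometric with mean 5/(5-k).
Sum over k = 3,...,4: E = 5/2 + 5/1 = 7.500.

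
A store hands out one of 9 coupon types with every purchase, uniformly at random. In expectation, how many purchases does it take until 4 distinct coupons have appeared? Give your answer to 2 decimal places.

4.91

Going from k to k+1 distinct takes a geometric number of purchases with mean 9/(9-k).
Sum over k = 0,...,3: E = 9/9 + 9/8 + 9/7 + 9/6 = 4.911.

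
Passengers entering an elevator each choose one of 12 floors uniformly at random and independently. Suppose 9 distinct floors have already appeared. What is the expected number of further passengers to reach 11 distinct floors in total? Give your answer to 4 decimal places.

The wait to go from k to k+1 distinct floors is geometric with mean 12/(12-k).
Sum over k = 9,...,10: E = 12/3 + 12/2 = 10.00000.

10.0000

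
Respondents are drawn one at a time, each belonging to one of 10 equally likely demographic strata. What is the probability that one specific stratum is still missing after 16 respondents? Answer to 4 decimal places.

On each respondent the fixed stratum fails to appear with probability 9/10.
P(still missing after 16) = (9/10)^16 = 0.18530.

0.1853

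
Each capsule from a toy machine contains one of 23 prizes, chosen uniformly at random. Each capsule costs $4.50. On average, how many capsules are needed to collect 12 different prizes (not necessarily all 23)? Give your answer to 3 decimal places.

16.432

With k distinct prizes already seen, the next new one arrives after an expected 23/(23-k) capsules.
Sum over k = 0,...,11: E = 23/23 + 23/22 + 23/21 + ... + 23/13 + 23/12 = 16.4315.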